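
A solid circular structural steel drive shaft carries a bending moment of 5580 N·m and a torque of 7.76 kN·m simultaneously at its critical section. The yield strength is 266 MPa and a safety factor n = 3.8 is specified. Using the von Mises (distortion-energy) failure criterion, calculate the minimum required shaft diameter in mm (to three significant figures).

σ_allow = σ_y/n = 266/3.8 = 70.00 MPa.
For a solid shaft σ_b = 32M/(πd³) and τ = 16T/(πd³), so the von Mises stress is σ' = (16/πd³)·√(4M²+3T²).
√(4M²+3T²) = √(4×(5.580×10^6)² + 3×(7.760×10^6)²) = 1.747×10^7 N·mm.
d³ = 16×1.747×10^7/(π×70.00) = 1.271×10^6 mm³.
d = 108.3 mm.

d = 108 mm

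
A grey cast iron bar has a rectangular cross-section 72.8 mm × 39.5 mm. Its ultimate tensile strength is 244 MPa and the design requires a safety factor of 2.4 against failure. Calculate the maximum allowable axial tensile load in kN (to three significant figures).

F_allow = 292 kN

σ_allow = 244/2.4 = 101.7 MPa.
A = 72.8×39.5 = 2876 mm².
F_allow = σ_allow × A = 101.7×2876 = 292400 N.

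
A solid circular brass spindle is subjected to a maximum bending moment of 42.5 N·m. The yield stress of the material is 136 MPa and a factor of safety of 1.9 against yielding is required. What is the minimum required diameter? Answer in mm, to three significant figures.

σ_allow = 136/1.9 = 71.58 MPa.
For a solid circular section σ = 32M/(πd³), so d³ = 32M/(π σ_allow) = 32×42500/(π×71.58) = 6048 mm³.
d = 18.22 mm.

d = 18.2 mm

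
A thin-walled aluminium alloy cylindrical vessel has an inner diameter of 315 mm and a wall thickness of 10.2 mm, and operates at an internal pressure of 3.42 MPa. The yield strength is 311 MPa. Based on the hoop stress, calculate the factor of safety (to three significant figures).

n = 5.89

σ_h = pD/(2t) = 3.42×315/(2×10.2) = 52.81 MPa.
n = 311/52.81 = 5.889.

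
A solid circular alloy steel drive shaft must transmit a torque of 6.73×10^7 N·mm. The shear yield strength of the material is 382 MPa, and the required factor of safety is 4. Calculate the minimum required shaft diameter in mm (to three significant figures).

Allowable shear stress τ_allow = 382/4 = 95.50 MPa.
For a solid shaft τ = 16T/(πd³), so d³ = 16T/(π τ_allow) = 16×6.7300×10^7/(π×95.50) = 3.589×10^6 mm³.
d = (3.589×10^6)^(1/3) = 153.1 mm.

d = 153 mm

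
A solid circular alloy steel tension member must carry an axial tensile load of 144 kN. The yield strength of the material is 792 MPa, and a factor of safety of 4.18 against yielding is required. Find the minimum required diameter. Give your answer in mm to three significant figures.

Allowable stress σ_allow = 792/4.18 = 189.5 MPa.
Required area A = F/σ_allow = 144000/189.5 = 760.0 mm².
A = πd²/4 → d = √(4A/π) = 31.11 mm.

d = 31.1 mm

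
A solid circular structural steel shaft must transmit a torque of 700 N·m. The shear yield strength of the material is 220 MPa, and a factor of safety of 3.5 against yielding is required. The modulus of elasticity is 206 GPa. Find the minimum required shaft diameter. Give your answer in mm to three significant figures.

Allowable shear stress τ_allow = 220/3.5 = 62.86 MPa.
For a solid shaft τ = 16T/(πd³), so d³ = 16T/(π τ_allow) = 16×700000/(π×62.86) = 56720 mm³.
d = (56720)^(1/3) = 38.42 mm.

d = 38.4 mm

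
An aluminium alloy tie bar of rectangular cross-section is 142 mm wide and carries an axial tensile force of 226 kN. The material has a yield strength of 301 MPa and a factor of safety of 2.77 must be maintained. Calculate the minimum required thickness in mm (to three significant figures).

σ_allow = 301/2.77 = 108.7 MPa.
Required area A = F/σ_allow = 226000/108.7 = 2080 mm².
t = A/w = 2080/142 = 14.65 mm.

t = 14.6 mm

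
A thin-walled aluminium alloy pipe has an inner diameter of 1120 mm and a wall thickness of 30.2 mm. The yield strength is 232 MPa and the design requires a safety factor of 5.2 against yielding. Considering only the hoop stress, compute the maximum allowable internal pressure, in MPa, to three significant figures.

p_allow = 2.41 MPa

σ_allow = 232/5.2 = 44.62 MPa.
σ_h = pD/(2t) → p_allow = 2σ_allow t/D = 2×44.62×30.2/1120 = 2.406 MPa.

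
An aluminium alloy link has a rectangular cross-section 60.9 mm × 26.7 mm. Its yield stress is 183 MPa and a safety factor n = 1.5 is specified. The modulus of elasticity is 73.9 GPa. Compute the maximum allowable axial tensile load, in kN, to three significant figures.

F_allow = 198 kN

σ_allow = 183/1.5 = 122.0 MPa.
A = 60.9×26.7 = 1626 mm².
F_allow = σ_allow × A = 122.0×1626 = 198400 N.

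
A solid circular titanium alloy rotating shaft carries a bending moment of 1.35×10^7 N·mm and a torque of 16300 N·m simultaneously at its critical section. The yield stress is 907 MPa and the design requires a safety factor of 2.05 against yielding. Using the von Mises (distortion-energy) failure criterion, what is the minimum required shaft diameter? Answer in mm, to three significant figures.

σ_allow = σ_y/n = 907/2.05 = 442.4 MPa.
For a solid shaft σ_b = 32M/(πd³) and τ = 16T/(πd³), so the von Mises stress is σ' = (16/πd³)·√(4M²+3T²).
√(4M²+3T²) = √(4×(1.350×10^7)² + 3×(1.630×10^7)²) = 3.906×10^7 N·mm.
d³ = 16×3.906×10^7/(π×442.4) = 449700 mm³.
d = 76.61 mm.

d = 76.6 mm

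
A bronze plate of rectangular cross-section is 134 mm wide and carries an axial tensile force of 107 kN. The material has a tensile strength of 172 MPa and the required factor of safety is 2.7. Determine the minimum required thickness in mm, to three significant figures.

t = 12.5 mm

σ_allow = 172/2.7 = 63.70 MPa.
Required area A = F/σ_allow = 107000/63.70 = 1680 mm².
t = A/w = 1680/134 = 12.53 mm.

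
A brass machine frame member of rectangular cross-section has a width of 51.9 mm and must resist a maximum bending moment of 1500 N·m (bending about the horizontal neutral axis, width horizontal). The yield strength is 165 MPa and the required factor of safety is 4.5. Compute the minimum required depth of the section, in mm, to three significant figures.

h = 68.8 mm

σ_allow = 165/4.5 = 36.67 MPa.
For a rectangular section σ = 6M/(bh²), so h² = 6M/(b σ_allow) = 6×1500000/(51.9×36.67) = 4729 mm².
h = 68.77 mm.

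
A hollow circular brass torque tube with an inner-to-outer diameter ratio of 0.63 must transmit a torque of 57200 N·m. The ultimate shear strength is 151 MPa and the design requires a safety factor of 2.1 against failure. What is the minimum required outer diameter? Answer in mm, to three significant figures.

τ_allow = 151/2.1 = 71.90 MPa.
For a hollow shaft τ = 16T/[πd_o³(1−k⁴)] with k = 0.63, so 1−k⁴ = 0.8425.
d_o³ = 16T/[π τ_allow (1−k⁴)] = 16×5.7200×10^7/(π×71.90×0.8425) = 4.809×10^6 mm³.
d_o = 168.8 mm.

d_o = 169 mm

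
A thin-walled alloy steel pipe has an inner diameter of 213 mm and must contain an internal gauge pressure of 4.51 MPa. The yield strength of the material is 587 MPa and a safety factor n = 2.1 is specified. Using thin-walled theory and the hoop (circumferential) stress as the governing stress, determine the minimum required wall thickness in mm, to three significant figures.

σ_allow = 587/2.1 = 279.5 MPa.
Hoop stress σ_h = pD/(2t), so t = pD/(2σ_allow) = 4.51×213/(2×279.5) = 1.718 mm.

t = 1.72 mm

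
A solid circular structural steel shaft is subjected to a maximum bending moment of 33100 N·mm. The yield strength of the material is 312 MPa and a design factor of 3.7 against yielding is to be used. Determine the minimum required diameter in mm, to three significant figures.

d = 15.9 mm

σ_allow = 312/3.7 = 84.32 MPa.
For a solid circular section σ = 32M/(πd³), so d³ = 32M/(π σ_allow) = 32×33100/(π×84.32) = 3998 mm³.
d = 15.87 mm.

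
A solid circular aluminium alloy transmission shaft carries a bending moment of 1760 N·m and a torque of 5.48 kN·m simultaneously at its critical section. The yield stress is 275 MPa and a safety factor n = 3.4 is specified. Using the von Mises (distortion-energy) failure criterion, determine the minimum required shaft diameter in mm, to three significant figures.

d = 86.1 mm

σ_allow = σ_y/n = 275/3.4 = 80.88 MPa.
For a solid shaft σ_b = 32M/(πd³) and τ = 16T/(πd³), so the von Mises stress is σ' = (16/πd³)·√(4M²+3T²).
√(4M²+3T²) = √(4×(1.760×10^6)² + 3×(5.480×10^6)²) = 1.012×10^7 N·mm.
d³ = 16×1.012×10^7/(π×80.88) = 637400 mm³.
d = 86.06 mm.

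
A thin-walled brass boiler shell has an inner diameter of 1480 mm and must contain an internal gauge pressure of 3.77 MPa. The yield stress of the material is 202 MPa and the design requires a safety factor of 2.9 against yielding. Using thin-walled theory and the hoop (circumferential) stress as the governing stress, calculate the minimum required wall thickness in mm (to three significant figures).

t = 40.1 mm

σ_allow = 202/2.9 = 69.66 MPa.
Hoop stress σ_h = pD/(2t), so t = pD/(2σ_allow) = 3.77×1480/(2×69.66) = 40.05 mm.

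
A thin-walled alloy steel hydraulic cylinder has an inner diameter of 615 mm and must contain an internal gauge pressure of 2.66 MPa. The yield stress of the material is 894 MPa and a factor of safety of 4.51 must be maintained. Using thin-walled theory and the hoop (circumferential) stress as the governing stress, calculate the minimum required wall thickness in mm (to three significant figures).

t = 4.13 mm

σ_allow = 894/4.51 = 198.2 MPa.
Hoop stress σ_h = pD/(2t), so t = pD/(2σ_allow) = 2.66×615/(2×198.2) = 4.126 mm.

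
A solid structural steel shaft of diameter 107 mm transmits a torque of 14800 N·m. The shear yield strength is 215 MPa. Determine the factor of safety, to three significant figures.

τ = 16T/(πd³) = 16×1.4800×10^7/(π×107³) = 61.53 MPa.
n = τ_limit/τ = 215/61.53 = 3.494.

n = 3.49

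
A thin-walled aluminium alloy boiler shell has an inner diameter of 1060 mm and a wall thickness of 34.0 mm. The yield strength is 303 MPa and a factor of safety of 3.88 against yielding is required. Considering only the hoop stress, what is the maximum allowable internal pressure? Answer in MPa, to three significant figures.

p_allow = 5.01 MPa

σ_allow = 303/3.88 = 78.09 MPa.
σ_h = pD/(2t) → p_allow = 2σ_allow t/D = 2×78.09×34.0/1060 = 5.010 MPa.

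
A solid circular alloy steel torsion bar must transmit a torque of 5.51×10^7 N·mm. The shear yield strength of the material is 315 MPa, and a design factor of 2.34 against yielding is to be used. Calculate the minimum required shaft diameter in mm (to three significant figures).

d = 128 mm

Allowable shear stress τ_allow = 315/2.34 = 134.6 MPa.
For a solid shaft τ = 16T/(πd³), so d³ = 16T/(π τ_allow) = 16×5.5100×10^7/(π×134.6) = 2.085×10^6 mm³.
d = (2.085×10^6)^(1/3) = 127.7 mm.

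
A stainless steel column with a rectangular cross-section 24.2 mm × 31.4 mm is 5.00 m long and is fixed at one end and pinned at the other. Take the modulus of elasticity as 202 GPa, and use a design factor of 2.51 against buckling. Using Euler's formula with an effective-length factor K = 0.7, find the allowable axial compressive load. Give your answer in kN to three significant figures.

Buckling occurs about the weak axis: I_min = h·b³/12 = 31.4×24.2³/12 = 37080 mm⁴ (b = 24.2 mm is the smaller dimension).
Effective length L_e = KL = 0.7×5.00 m = 3500 mm.
Euler critical load P_cr = π²EI/L_e² = π²×202000×37080/3500² = 6035 N.
P_allow = P_cr/n = 6035/2.51 = 2405 N.

P_allow = 2.40 kN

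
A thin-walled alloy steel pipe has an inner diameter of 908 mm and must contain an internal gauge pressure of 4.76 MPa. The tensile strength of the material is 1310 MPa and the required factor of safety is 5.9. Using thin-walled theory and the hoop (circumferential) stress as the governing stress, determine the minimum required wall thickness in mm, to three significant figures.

t = 9.73 mm

σ_allow = 1310/5.9 = 222.0 MPa.
Hoop stress σ_h = pD/(2t), so t = pD/(2σ_allow) = 4.76×908/(2×222.0) = 9.733 mm.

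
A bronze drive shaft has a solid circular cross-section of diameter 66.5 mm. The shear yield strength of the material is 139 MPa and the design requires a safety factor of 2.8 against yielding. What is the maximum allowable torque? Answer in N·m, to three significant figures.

T_allow = 2870 N·m

τ_allow = 139/2.8 = 49.64 MPa.
For a solid shaft T_allow = τ_allow·πd³/16; πd³/16 = π×66.5³/16 = 57740 mm³.
T_allow = 49.64×57740 = 2.866×10^6 N·mm = 2866 N·m.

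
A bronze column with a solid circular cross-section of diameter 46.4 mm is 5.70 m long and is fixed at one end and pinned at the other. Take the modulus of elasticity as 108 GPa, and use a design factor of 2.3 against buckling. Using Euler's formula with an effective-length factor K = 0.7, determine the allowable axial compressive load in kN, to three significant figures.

I = πd⁴/64 = π×46.4⁴/64 = 227500 mm⁴.
Effective length L_e = KL = 0.7×5.70 m = 3990 mm.
Euler critical load P_cr = π²EI/L_e² = π²×108000×227500/3990² = 15230 N.
P_allow = P_cr/n = 15230/2.3 = 6624 N.

P_allow = 6.62 kN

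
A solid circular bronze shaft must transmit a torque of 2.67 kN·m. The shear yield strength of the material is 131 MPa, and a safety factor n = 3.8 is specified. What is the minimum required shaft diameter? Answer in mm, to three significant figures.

d = 73.3 mm

Allowable shear stress τ_allow = 131/3.8 = 34.47 MPa.
For a solid shaft τ = 16T/(πd³), so d³ = 16T/(π τ_allow) = 16×2670000/(π×34.47) = 394500 mm³.
d = (394500)^(1/3) = 73.34 mm.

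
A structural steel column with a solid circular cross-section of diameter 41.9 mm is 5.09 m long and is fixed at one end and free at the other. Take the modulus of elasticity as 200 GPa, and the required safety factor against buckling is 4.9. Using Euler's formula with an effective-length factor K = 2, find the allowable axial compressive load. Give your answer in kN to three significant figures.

I = πd⁴/64 = π×41.9⁴/64 = 151300 mm⁴.
Effective length L_e = KL = 2×5.09 m = 10180 mm.
Euler critical load P_cr = π²EI/L_e² = π²×200000×151300/10180² = 2882 N.
P_allow = P_cr/n = 2882/4.9 = 588.1 N.

P_allow = 0.588 kN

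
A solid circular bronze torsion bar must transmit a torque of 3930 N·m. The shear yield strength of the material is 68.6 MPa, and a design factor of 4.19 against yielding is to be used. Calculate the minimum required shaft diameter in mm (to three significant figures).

d = 107 mm

Allowable shear stress τ_allow = 68.6/4.19 = 16.37 MPa.
For a solid shaft τ = 16T/(πd³), so d³ = 16T/(π τ_allow) = 16×3930000/(π×16.37) = 1.223×10^6 mm³.
d = (1.223×10^6)^(1/3) = 106.9 mm.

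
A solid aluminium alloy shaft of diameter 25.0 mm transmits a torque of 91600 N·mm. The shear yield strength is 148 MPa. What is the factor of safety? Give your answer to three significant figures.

τ = 16T/(πd³) = 16×91600/(π×25.0³) = 29.86 MPa.
n = τ_limit/τ = 148/29.86 = 4.957.

n = 4.96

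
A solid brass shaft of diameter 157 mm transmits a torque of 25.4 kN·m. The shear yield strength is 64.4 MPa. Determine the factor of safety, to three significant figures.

n = 1.93

τ = 16T/(πd³) = 16×2.5400×10^7/(π×157³) = 33.43 MPa.
n = τ_limit/τ = 64.4/33.43 = 1.927.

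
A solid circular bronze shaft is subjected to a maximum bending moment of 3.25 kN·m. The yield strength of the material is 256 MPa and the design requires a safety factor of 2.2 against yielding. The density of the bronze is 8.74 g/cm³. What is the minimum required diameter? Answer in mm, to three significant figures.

σ_allow = 256/2.2 = 116.4 MPa.
For a solid circular section σ = 32M/(πd³), so d³ = 32M/(π σ_allow) = 32×3250000/(π×116.4) = 284500 mm³.
d = 65.77 mm.

d = 65.8 mm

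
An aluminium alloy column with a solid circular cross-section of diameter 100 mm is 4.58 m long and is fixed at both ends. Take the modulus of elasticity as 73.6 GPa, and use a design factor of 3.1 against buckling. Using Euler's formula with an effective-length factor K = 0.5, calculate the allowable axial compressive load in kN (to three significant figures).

I = πd⁴/64 = π×100⁴/64 = 4.909×10^6 mm⁴.
Effective length L_e = KL = 0.5×4.58 m = 2290 mm.
Euler critical load P_cr = π²EI/L_e² = π²×73600×4.909×10^6/2290² = 679900 N.
P_allow = P_cr/n = 679900/3.1 = 219300 N.

P_allow = 219 kN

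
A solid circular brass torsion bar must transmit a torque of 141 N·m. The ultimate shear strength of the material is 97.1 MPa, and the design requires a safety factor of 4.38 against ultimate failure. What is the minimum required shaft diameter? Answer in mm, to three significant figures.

Allowable shear stress τ_allow = 97.1/4.38 = 22.17 MPa.
For a solid shaft τ = 16T/(πd³), so d³ = 16T/(π τ_allow) = 16×141000/(π×22.17) = 32390 mm³.
d = (32390)^(1/3) = 31.88 mm.

d = 31.9 mm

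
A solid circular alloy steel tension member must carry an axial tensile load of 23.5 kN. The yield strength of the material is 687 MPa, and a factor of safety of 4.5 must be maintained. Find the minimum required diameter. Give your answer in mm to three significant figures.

Allowable stress σ_allow = 687/4.5 = 152.7 MPa.
Required area A = F/σ_allow = 23500/152.7 = 153.9 mm².
A = πd²/4 → d = √(4A/π) = 14.00 mm.

d = 14.0 mm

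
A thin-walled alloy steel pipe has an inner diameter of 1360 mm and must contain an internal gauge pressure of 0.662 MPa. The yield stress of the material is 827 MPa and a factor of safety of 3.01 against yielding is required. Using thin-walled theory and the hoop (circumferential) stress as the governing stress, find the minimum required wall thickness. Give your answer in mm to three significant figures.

σ_allow = 827/3.01 = 274.8 MPa.
Hoop stress σ_h = pD/(2t), so t = pD/(2σ_allow) = 0.662×1360/(2×274.8) = 1.638 mm.

t = 1.64 mm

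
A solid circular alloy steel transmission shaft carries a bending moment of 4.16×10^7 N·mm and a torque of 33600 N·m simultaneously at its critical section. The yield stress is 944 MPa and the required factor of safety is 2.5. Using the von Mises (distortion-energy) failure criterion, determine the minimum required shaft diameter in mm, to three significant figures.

σ_allow = σ_y/n = 944/2.5 = 377.6 MPa.
For a solid shaft σ_b = 32M/(πd³) and τ = 16T/(πd³), so the von Mises stress is σ' = (16/πd³)·√(4M²+3T²).
√(4M²+3T²) = √(4×(4.160×10^7)² + 3×(3.360×10^7)²) = 1.015×10^8 N·mm.
d³ = 16×1.015×10^8/(π×377.6) = 1.369×10^6 mm³.
d = 111.0 mm.

d = 111 mm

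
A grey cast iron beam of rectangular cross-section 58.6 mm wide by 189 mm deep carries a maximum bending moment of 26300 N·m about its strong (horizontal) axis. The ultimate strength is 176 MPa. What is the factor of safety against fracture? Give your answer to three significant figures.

Section modulus S = bh²/6 = 58.6×189²/6 = 348900 mm³.
σ = M/S = 2.6300×10^7/348900 = 75.39 MPa.
n = 176/75.39 = 2.335.

n = 2.33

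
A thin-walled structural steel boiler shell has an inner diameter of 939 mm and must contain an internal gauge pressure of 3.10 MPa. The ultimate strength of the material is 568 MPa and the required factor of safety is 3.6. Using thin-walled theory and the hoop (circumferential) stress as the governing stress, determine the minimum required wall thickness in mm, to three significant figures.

t = 9.22 mm

σ_allow = 568/3.6 = 157.8 MPa.
Hoop stress σ_h = pD/(2t), so t = pD/(2σ_allow) = 3.10×939/(2×157.8) = 9.225 mm.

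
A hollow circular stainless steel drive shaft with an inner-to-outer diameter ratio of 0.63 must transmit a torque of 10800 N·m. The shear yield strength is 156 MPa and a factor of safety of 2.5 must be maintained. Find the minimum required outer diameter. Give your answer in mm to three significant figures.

τ_allow = 156/2.5 = 62.40 MPa.
For a hollow shaft τ = 16T/[πd_o³(1−k⁴)] with k = 0.63, so 1−k⁴ = 0.8425.
d_o³ = 16T/[π τ_allow (1−k⁴)] = 16×1.0800×10^7/(π×62.40×0.8425) = 1.046×10^6 mm³.
d_o = 101.5 mm.

d_o = 102 mm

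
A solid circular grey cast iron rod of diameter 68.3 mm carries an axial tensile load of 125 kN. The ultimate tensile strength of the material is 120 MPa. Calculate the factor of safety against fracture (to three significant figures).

n = 3.52

A = πd²/4 = 3664 mm².
σ = F/A = 125000/3664 = 34.12 MPa.
n = 120/34.12 = 3.517.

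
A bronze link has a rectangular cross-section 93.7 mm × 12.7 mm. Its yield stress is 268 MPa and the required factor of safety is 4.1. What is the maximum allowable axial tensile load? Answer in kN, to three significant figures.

σ_allow = 268/4.1 = 65.37 MPa.
A = 93.7×12.7 = 1190 mm².
F_allow = σ_allow × A = 65.37×1190 = 77780 N.

F_allow = 77.8 kN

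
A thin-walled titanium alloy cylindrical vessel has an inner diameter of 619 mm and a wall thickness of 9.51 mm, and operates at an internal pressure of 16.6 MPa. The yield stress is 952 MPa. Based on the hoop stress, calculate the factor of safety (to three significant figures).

σ_h = pD/(2t) = 16.6×619/(2×9.51) = 540.2 MPa.
n = 952/540.2 = 1.762.

n = 1.76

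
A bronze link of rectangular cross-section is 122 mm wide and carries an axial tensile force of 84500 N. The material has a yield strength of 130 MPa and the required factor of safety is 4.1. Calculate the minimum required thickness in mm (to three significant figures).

t = 21.8 mm

σ_allow = 130/4.1 = 31.71 MPa.
Required area A = F/σ_allow = 84500/31.71 = 2665 mm².
t = A/w = 2665/122 = 21.84 mm.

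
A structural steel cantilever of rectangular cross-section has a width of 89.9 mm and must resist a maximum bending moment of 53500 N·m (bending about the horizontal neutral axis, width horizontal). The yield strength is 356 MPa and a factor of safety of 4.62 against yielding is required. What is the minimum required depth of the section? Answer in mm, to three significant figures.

σ_allow = 356/4.62 = 77.06 MPa.
For a rectangular section σ = 6M/(bh²), so h² = 6M/(b σ_allow) = 6×5.3500×10^7/(89.9×77.06) = 46340 mm².
h = 215.3 mm.

h = 215 mm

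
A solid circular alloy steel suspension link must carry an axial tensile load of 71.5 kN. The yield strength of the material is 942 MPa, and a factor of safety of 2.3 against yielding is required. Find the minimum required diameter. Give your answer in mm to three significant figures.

d = 14.9 mm

Allowable stress σ_allow = 942/2.3 = 409.6 MPa.
Required area A = F/σ_allow = 71500/409.6 = 174.6 mm².
A = πd²/4 → d = √(4A/π) = 14.91 mm.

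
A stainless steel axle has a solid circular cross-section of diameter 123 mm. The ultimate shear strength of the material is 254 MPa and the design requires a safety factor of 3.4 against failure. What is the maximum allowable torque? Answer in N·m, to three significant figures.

τ_allow = 254/3.4 = 74.71 MPa.
For a solid shaft T_allow = τ_allow·πd³/16; πd³/16 = π×123³/16 = 365400 mm³.
T_allow = 74.71×365400 = 2.730×10^7 N·mm = 27300 N·m.

T_allow = 27300 N·m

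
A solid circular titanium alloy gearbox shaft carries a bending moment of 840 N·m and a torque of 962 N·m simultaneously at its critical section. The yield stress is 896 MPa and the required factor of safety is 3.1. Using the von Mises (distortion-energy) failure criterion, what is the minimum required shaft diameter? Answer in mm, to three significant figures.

d = 34.7 mm

σ_allow = σ_y/n = 896/3.1 = 289.0 MPa.
For a solid shaft σ_b = 32M/(πd³) and τ = 16T/(πd³), so the von Mises stress is σ' = (16/πd³)·√(4M²+3T²).
√(4M²+3T²) = √(4×(840000)² + 3×(962000)²) = 2.366×10^6 N·mm.
d³ = 16×2.366×10^6/(π×289.0) = 41690 mm³.
d = 34.68 mm.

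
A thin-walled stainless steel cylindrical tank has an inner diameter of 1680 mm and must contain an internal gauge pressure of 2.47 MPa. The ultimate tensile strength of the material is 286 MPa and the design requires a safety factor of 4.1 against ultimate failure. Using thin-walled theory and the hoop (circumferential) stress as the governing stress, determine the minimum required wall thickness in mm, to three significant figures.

σ_allow = 286/4.1 = 69.76 MPa.
Hoop stress σ_h = pD/(2t), so t = pD/(2σ_allow) = 2.47×1680/(2×69.76) = 29.74 mm.

t = 29.7 mm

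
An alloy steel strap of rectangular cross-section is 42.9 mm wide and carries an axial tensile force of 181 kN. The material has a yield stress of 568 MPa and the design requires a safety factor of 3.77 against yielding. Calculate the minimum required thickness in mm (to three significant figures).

t = 28.0 mm

σ_allow = 568/3.77 = 150.7 MPa.
Required area A = F/σ_allow = 181000/150.7 = 1201 mm².
t = A/w = 1201/42.9 = 28.00 mm.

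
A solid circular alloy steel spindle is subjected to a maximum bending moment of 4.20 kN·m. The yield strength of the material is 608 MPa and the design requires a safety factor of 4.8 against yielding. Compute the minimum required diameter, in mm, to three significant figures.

σ_allow = 608/4.8 = 126.7 MPa.
For a solid circular section σ = 32M/(πd³), so d³ = 32M/(π σ_allow) = 32×4200000/(π×126.7) = 337700 mm³.
d = 69.64 mm.

d = 69.6 mm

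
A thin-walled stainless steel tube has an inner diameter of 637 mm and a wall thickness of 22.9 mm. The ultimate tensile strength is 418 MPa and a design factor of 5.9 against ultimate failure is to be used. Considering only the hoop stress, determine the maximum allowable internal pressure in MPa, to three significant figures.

p_allow = 5.09 MPa

σ_allow = 418/5.9 = 70.85 MPa.
σ_h = pD/(2t) → p_allow = 2σ_allow t/D = 2×70.85×22.9/637 = 5.094 MPa.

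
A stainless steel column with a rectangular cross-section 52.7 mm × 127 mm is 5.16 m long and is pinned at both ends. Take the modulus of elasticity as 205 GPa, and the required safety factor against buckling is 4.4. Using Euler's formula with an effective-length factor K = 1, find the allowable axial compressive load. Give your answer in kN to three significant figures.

Buckling occurs about the weak axis: I_min = h·b³/12 = 127×52.7³/12 = 1.549×10^6 mm⁴ (b = 52.7 mm is the smaller dimension).
Effective length L_e = KL = 1×5.16 m = 5160 mm.
Euler critical load P_cr = π²EI/L_e² = π²×205000×1.549×10^6/5160² = 117700 N.
P_allow = P_cr/n = 117700/4.4 = 26750 N.

P_allow = 26.8 kN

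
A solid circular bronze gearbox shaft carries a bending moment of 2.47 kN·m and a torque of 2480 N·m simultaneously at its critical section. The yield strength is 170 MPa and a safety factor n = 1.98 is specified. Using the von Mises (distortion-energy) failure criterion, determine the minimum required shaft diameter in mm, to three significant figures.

σ_allow = σ_y/n = 170/1.98 = 85.86 MPa.
For a solid shaft σ_b = 32M/(πd³) and τ = 16T/(πd³), so the von Mises stress is σ' = (16/πd³)·√(4M²+3T²).
√(4M²+3T²) = √(4×(2.470×10^6)² + 3×(2.480×10^6)²) = 6.546×10^6 N·mm.
d³ = 16×6.546×10^6/(π×85.86) = 388300 mm³.
d = 72.96 mm.

d = 73.0 mm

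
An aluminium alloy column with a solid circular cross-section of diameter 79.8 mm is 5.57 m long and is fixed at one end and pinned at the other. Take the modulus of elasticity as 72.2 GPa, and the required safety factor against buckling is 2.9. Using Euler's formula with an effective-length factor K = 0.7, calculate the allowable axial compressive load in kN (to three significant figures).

P_allow = 32.2 kN

I = πd⁴/64 = π×79.8⁴/64 = 1.991×10^6 mm⁴.
Effective length L_e = KL = 0.7×5.57 m = 3899 mm.
Euler critical load P_cr = π²EI/L_e² = π²×72200×1.991×10^6/3899² = 93310 N.
P_allow = P_cr/n = 93310/2.9 = 32170 N.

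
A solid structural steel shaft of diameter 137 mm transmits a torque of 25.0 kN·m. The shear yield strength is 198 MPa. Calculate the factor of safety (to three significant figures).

n = 4.00

τ = 16T/(πd³) = 16×2.5000×10^7/(π×137³) = 49.52 MPa.
n = τ_limit/τ = 198/49.52 = 3.999.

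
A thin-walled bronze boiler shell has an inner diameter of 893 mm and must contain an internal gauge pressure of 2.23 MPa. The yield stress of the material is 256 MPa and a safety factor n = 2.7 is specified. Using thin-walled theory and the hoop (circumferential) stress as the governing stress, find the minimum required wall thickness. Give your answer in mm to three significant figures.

σ_allow = 256/2.7 = 94.81 MPa.
Hoop stress σ_h = pD/(2t), so t = pD/(2σ_allow) = 2.23×893/(2×94.81) = 10.50 mm.

t = 10.5 mm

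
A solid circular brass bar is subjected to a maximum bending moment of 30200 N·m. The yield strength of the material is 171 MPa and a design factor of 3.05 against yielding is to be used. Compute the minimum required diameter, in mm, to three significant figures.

d = 176 mm

σ_allow = 171/3.05 = 56.07 MPa.
For a solid circular section σ = 32M/(πd³), so d³ = 32M/(π σ_allow) = 32×3.0200×10^7/(π×56.07) = 5.487×10^6 mm³.
d = 176.4 mm.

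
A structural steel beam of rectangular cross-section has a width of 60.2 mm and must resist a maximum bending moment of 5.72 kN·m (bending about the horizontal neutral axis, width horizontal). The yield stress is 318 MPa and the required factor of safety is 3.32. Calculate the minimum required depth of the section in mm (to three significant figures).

h = 77.1 mm

σ_allow = 318/3.32 = 95.78 MPa.
For a rectangular section σ = 6M/(bh²), so h² = 6M/(b σ_allow) = 6×5720000/(60.2×95.78) = 5952 mm².
h = 77.15 mm.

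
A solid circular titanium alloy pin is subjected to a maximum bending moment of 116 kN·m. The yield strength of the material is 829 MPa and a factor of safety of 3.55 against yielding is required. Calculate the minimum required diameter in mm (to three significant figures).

d = 172 mm

σ_allow = 829/3.55 = 233.5 MPa.
For a solid circular section σ = 32M/(πd³), so d³ = 32M/(π σ_allow) = 32×1.1600×10^8/(π×233.5) = 5.060×10^6 mm³.
d = 171.7 mm.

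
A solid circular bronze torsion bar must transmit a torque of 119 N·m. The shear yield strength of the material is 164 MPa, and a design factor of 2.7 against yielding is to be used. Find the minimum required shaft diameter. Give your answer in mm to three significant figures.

d = 21.5 mm

Allowable shear stress τ_allow = 164/2.7 = 60.74 MPa.
For a solid shaft τ = 16T/(πd³), so d³ = 16T/(π τ_allow) = 16×119000/(π×60.74) = 9978 mm³.
d = (9978)^(1/3) = 21.53 mm.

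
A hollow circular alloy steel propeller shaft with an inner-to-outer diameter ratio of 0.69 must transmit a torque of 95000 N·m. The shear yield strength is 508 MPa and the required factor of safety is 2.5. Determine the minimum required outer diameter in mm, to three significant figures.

d_o = 145 mm

τ_allow = 508/2.5 = 203.2 MPa.
For a hollow shaft τ = 16T/[πd_o³(1−k⁴)] with k = 0.69, so 1−k⁴ = 0.7733.
d_o³ = 16T/[π τ_allow (1−k⁴)] = 16×9.5000×10^7/(π×203.2×0.7733) = 3.079×10^6 mm³.
d_o = 145.5 mm.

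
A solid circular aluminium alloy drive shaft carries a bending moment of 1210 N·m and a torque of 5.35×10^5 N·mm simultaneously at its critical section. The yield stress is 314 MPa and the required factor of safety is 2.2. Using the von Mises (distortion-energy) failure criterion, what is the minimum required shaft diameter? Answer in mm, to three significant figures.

σ_allow = σ_y/n = 314/2.2 = 142.7 MPa.
For a solid shaft σ_b = 32M/(πd³) and τ = 16T/(πd³), so the von Mises stress is σ' = (16/πd³)·√(4M²+3T²).
√(4M²+3T²) = √(4×(1.210×10^6)² + 3×(535000)²) = 2.591×10^6 N·mm.
d³ = 16×2.591×10^6/(π×142.7) = 92470 mm³.
d = 45.22 mm.

d = 45.2 mm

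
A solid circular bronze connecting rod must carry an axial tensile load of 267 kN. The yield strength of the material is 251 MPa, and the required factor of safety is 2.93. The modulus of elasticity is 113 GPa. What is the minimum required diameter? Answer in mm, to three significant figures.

d = 63.0 mm

Allowable stress σ_allow = 251/2.93 = 85.67 MPa.
Required area A = F/σ_allow = 267000/85.67 = 3117 mm².
A = πd²/4 → d = √(4A/π) = 63.00 mm.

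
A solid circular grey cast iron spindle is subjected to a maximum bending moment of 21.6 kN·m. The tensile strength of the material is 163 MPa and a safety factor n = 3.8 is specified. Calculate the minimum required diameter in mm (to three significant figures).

σ_allow = 163/3.8 = 42.89 MPa.
For a solid circular section σ = 32M/(πd³), so d³ = 32M/(π σ_allow) = 32×2.1600×10^7/(π×42.89) = 5.129×10^6 mm³.
d = 172.5 mm.

d = 172 mm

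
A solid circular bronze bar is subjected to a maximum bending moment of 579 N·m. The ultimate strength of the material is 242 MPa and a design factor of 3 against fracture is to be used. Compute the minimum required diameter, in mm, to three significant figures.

d = 41.8 mm

σ_allow = 242/3 = 80.67 MPa.
For a solid circular section σ = 32M/(πd³), so d³ = 32M/(π σ_allow) = 32×579000/(π×80.67) = 73110 mm³.
d = 41.81 mm.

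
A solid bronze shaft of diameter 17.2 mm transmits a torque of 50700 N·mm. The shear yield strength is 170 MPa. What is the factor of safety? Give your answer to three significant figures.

τ = 16T/(πd³) = 16×50700/(π×17.2³) = 50.74 MPa.
n = τ_limit/τ = 170/50.74 = 3.350.

n = 3.35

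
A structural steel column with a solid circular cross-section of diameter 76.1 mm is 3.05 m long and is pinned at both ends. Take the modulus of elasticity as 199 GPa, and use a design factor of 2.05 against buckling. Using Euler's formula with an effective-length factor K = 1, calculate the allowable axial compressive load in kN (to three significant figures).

I = πd⁴/64 = π×76.1⁴/64 = 1.646×10^6 mm⁴.
Effective length L_e = KL = 1×3.05 m = 3050 mm.
Euler critical load P_cr = π²EI/L_e² = π²×199000×1.646×10^6/3050² = 347600 N.
P_allow = P_cr/n = 347600/2.05 = 169600 N.

P_allow = 170 kN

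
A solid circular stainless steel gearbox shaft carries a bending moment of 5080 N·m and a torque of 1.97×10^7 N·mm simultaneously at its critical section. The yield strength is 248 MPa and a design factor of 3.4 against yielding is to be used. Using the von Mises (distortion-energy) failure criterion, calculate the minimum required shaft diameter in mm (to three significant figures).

σ_allow = σ_y/n = 248/3.4 = 72.94 MPa.
For a solid shaft σ_b = 32M/(πd³) and τ = 16T/(πd³), so the von Mises stress is σ' = (16/πd³)·√(4M²+3T²).
√(4M²+3T²) = √(4×(5.080×10^6)² + 3×(1.970×10^7)²) = 3.560×10^7 N·mm.
d³ = 16×3.560×10^7/(π×72.94) = 2.486×10^6 mm³.
d = 135.5 mm.

d = 135 mm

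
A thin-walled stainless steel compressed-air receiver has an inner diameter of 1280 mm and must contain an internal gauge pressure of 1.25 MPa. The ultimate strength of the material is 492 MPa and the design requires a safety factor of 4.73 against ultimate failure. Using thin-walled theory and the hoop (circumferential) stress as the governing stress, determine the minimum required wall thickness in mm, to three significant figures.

σ_allow = 492/4.73 = 104.0 MPa.
Hoop stress σ_h = pD/(2t), so t = pD/(2σ_allow) = 1.25×1280/(2×104.0) = 7.691 mm.

t = 7.69 mm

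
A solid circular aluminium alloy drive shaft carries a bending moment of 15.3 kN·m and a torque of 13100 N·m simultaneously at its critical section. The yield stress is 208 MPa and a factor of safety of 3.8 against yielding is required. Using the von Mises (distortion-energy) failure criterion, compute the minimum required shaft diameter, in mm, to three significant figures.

σ_allow = σ_y/n = 208/3.8 = 54.74 MPa.
For a solid shaft σ_b = 32M/(πd³) and τ = 16T/(πd³), so the von Mises stress is σ' = (16/πd³)·√(4M²+3T²).
√(4M²+3T²) = √(4×(1.530×10^7)² + 3×(1.310×10^7)²) = 3.809×10^7 N·mm.
d³ = 16×3.809×10^7/(π×54.74) = 3.544×10^6 mm³.
d = 152.5 mm.

d = 152 mm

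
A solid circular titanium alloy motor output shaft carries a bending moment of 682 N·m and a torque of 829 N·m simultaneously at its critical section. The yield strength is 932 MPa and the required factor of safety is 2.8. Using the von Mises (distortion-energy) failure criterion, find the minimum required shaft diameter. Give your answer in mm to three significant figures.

d = 31.2 mm

σ_allow = σ_y/n = 932/2.8 = 332.9 MPa.
For a solid shaft σ_b = 32M/(πd³) and τ = 16T/(πd³), so the von Mises stress is σ' = (16/πd³)·√(4M²+3T²).
√(4M²+3T²) = √(4×(682000)² + 3×(829000)²) = 1.980×10^6 N·mm.
d³ = 16×1.980×10^6/(π×332.9) = 30300 mm³.
d = 31.18 mm.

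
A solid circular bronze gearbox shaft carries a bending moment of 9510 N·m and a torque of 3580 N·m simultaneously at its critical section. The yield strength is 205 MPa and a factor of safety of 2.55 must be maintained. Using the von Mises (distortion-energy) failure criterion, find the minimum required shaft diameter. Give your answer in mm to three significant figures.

σ_allow = σ_y/n = 205/2.55 = 80.39 MPa.
For a solid shaft σ_b = 32M/(πd³) and τ = 16T/(πd³), so the von Mises stress is σ' = (16/πd³)·√(4M²+3T²).
√(4M²+3T²) = √(4×(9.510×10^6)² + 3×(3.580×10^6)²) = 2.001×10^7 N·mm.
d³ = 16×2.001×10^7/(π×80.39) = 1.267×10^6 mm³.
d = 108.2 mm.

d = 108 mm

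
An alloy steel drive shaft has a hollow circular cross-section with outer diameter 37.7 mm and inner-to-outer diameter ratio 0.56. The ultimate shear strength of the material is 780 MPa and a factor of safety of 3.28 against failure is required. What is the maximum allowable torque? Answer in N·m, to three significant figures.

τ_allow = 780/3.28 = 237.8 MPa.
For a hollow shaft T_allow = τ_allow·πd_o³(1−k⁴)/16 with 1−k⁴ = 0.9017, so πd_o³(1−k⁴)/16 = 9486 mm³.
T_allow = 237.8×9486 = 2.256×10^6 N·mm = 2256 N·m.

T_allow = 2260 N·m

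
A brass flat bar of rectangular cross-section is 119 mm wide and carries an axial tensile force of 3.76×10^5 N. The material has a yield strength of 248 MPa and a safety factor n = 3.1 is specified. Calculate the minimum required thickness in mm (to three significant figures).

σ_allow = 248/3.1 = 80.00 MPa.
Required area A = F/σ_allow = 376000/80.00 = 4700 mm².
t = A/w = 4700/119 = 39.50 mm.

t = 39.5 mm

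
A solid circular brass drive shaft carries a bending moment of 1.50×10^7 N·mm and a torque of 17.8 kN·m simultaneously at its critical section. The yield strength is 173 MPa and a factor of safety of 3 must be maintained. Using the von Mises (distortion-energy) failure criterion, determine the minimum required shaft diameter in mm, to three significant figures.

σ_allow = σ_y/n = 173/3 = 57.67 MPa.
For a solid shaft σ_b = 32M/(πd³) and τ = 16T/(πd³), so the von Mises stress is σ' = (16/πd³)·√(4M²+3T²).
√(4M²+3T²) = √(4×(1.500×10^7)² + 3×(1.780×10^7)²) = 4.302×10^7 N·mm.
d³ = 16×4.302×10^7/(π×57.67) = 3.799×10^6 mm³.
d = 156.0 mm.

d = 156 mm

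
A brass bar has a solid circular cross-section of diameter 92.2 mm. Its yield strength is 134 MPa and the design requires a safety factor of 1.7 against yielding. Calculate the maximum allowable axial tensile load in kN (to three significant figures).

F_allow = 526 kN

σ_allow = 134/1.7 = 78.82 MPa.
A = πd²/4 = π×92.2²/4 = 6677 mm².
F_allow = σ_allow × A = 78.82×6677 = 526300 N.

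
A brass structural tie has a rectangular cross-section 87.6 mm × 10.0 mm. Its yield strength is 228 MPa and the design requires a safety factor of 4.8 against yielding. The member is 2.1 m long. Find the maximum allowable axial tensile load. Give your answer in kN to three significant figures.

σ_allow = 228/4.8 = 47.50 MPa.
A = 87.6×10.0 = 876.0 mm².
F_allow = σ_allow × A = 47.50×876.0 = 41610 N.

F_allow = 41.6 kN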